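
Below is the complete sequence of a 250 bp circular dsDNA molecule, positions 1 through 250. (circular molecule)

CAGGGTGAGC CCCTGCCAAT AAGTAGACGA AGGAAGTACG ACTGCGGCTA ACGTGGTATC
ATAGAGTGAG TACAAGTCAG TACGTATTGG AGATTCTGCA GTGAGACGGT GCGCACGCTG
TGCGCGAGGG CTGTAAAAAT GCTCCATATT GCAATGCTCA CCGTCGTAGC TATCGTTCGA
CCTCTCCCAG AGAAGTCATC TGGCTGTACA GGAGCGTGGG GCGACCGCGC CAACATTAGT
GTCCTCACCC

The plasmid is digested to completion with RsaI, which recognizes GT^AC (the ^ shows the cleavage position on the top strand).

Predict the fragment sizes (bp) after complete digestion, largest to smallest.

RsaI sites (GTAC) start at positions 36, 70, 80, 206.
RsaI cuts after base 2 of each site, so after positions 37, 71, 81, 207.
Circular molecule, 4 cuts → 4 fragments:
  38–71 → 34 bp
  72–81 → 10 bp
  82–207 → 126 bp
  208–250 then 1–37 → 43 + 37 = 80 bp
Sorted largest to smallest: 126, 80, 34, 10 bp.

126, 80, 34, 10 bp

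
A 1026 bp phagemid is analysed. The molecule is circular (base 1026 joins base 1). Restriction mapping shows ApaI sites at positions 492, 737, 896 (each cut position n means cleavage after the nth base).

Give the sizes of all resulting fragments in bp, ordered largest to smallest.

Circular molecule, 3 cuts → 3 fragments:
  737 − 492 = 245 bp
  896 − 737 = 159 bp
  wrap: 1026 − 896 + 492 = 622 bp
Sorted largest to smallest: 622, 245, 159 bp.

622, 245, 159 bp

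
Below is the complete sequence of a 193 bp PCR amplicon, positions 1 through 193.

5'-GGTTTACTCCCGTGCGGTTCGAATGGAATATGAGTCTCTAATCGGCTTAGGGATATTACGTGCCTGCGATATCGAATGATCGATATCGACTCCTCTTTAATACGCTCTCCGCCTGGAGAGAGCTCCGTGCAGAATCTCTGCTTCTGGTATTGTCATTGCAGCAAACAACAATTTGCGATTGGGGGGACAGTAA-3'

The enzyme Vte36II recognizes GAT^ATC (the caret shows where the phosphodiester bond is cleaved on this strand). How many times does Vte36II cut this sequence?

2

GATATC occurs starting at positions 68, 82.
Vte36II cuts at 2 sites.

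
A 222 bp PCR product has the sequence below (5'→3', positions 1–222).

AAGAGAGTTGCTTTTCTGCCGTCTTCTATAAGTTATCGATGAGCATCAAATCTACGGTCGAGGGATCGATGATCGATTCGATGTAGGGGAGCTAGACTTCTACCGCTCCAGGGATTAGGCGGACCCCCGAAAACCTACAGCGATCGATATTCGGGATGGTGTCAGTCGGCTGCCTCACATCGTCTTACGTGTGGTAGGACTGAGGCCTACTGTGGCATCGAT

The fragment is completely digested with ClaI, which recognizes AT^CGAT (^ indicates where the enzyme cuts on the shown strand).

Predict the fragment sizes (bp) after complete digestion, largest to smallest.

ClaI sites (ATCGAT) start at positions 35, 65, 72, 143, 217.
ClaI cuts after base 2 of each site, so after positions 36, 66, 73, 144, 218.
Linear molecule, 5 cuts → 6 fragments:
  1–36 → 36 bp
  37–66 → 30 bp
  67–73 → 7 bp
  74–144 → 71 bp
  145–218 → 74 bp
  219–222 → 4 bp
Sorted largest to smallest: 74, 71, 36, 30, 7, 4 bp.

74, 71, 36, 30, 7, 4 bp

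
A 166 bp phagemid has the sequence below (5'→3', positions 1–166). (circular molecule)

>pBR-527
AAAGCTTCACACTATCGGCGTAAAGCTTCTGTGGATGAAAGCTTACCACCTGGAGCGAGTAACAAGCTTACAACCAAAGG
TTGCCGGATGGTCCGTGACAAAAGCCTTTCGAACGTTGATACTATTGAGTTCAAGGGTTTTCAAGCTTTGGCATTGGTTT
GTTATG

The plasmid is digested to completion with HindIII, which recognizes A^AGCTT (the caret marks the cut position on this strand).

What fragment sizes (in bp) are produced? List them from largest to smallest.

79, 25, 25, 21, 16 bp

HindIII sites (AAGCTT) start at positions 2, 23, 39, 64, 143.
HindIII cuts after the first base of each site, so after positions 2, 23, 39, 64, 143.
Circular molecule, 5 cuts → 5 fragments:
  3–23 → 21 bp
  24–39 → 16 bp
  40–64 → 25 bp
  65–143 → 79 bp
  144–166 then 1–2 → 23 + 2 = 25 bp
Sorted largest to smallest: 79, 25, 25, 21, 16 bp.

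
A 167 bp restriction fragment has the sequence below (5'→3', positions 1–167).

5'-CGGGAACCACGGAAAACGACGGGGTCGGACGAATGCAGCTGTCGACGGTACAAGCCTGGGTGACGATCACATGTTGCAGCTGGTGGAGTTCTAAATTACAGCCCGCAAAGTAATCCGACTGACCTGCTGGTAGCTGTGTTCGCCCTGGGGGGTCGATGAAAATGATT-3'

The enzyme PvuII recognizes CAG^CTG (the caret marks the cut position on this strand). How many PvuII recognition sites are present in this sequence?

2

CAGCTG occurs starting at positions 36, 77.
PvuII cuts at 2 sites.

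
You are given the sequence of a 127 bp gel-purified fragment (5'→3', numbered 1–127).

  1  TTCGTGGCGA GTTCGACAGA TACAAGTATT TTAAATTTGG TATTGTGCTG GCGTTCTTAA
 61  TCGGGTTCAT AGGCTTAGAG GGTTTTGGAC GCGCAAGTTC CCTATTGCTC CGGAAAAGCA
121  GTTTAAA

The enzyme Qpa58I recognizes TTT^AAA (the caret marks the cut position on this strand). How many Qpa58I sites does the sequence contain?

2

TTTAAA occurs starting at positions 30, 122.
Qpa58I cuts at 2 sites.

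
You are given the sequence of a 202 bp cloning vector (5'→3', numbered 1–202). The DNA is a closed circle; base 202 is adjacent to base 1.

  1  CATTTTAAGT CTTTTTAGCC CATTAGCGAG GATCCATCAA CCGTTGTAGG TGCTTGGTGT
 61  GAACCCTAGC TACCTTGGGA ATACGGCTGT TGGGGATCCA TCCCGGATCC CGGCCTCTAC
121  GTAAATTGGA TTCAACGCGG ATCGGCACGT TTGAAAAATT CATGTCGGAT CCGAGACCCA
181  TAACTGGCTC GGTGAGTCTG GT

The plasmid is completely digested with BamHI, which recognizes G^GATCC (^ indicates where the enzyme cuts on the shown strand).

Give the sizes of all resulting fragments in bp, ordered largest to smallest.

65, 64, 62, 11 bp

BamHI sites (GGATCC) start at positions 30, 94, 105, 167.
BamHI cuts after the first base of each site, so after positions 30, 94, 105, 167.
Circular molecule, 4 cuts → 4 fragments:
  31–94 → 64 bp
  95–105 → 11 bp
  106–167 → 62 bp
  168–202 then 1–30 → 35 + 30 = 65 bp
Sorted largest to smallest: 65, 64, 62, 11 bp.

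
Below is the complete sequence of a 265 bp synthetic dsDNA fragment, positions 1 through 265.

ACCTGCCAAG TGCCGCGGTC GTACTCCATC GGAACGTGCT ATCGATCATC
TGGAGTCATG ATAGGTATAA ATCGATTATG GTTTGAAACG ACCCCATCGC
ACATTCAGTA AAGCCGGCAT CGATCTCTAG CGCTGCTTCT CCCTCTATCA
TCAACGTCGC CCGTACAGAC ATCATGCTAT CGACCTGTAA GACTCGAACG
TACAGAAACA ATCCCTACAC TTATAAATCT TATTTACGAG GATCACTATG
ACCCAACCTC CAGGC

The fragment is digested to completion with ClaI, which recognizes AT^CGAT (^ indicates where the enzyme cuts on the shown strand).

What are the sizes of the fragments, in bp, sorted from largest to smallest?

ClaI sites (ATCGAT) start at positions 41, 71, 119.
ClaI cuts after base 2 of each site, so after positions 42, 72, 120.
Linear molecule, 3 cuts → 4 fragments:
  1–42 → 42 bp
  43–72 → 30 bp
  73–120 → 48 bp
  121–265 → 145 bp
Sorted largest to smallest: 145, 48, 42, 30 bp.

145, 48, 42, 30 bp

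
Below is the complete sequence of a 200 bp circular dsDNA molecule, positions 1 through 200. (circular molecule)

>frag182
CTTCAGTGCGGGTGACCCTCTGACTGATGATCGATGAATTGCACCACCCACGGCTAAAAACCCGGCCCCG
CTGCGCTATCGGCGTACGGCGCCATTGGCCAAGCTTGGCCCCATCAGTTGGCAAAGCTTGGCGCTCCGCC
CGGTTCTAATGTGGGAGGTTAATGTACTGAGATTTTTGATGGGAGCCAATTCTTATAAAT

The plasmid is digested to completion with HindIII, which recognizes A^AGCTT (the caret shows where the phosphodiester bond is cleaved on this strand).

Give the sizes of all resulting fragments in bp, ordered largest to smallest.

HindIII sites (AAGCTT) start at positions 101, 124.
HindIII cuts after the first base of each site, so after positions 101, 124.
Circular molecule, 2 cuts → 2 fragments:
  102–124 → 23 bp
  125–200 then 1–101 → 76 + 101 = 177 bp
Sorted largest to smallest: 177, 23 bp.

177, 23 bp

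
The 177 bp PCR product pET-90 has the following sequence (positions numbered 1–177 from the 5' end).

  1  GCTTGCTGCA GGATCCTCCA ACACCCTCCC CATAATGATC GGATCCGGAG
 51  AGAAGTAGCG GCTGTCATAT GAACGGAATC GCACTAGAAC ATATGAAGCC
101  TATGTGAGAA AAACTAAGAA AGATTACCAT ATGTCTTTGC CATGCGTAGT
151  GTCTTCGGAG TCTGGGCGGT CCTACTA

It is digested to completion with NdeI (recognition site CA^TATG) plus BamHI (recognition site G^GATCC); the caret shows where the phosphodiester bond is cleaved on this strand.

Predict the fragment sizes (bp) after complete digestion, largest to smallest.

48, 38, 30, 26, 24, 11 bp

NdeI sites (CATATG) start at positions 66, 90, 128.
NdeI cuts after base 2 of each site, so after positions 67, 91, 129.
BamHI sites (GGATCC) start at positions 11, 41.
BamHI cuts after the first base of each site, so after positions 11, 41.
Combined cut positions: 11, 41, 67, 91, 129.
Linear molecule, 5 cuts → 6 fragments:
  1–11 → 11 bp
  12–41 → 30 bp
  42–67 → 26 bp
  68–91 → 24 bp
  92–129 → 38 bp
  130–177 → 48 bp
Sorted largest to smallest: 48, 38, 30, 26, 24, 11 bp.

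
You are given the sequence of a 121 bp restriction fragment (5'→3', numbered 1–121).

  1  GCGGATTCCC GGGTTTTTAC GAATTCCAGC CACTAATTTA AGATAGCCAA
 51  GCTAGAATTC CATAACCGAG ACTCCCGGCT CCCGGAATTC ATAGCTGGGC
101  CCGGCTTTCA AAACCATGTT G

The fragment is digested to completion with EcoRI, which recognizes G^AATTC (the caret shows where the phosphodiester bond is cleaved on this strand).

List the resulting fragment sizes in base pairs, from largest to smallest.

36, 34, 30, 21 bp

EcoRI sites (GAATTC) start at positions 21, 55, 85.
EcoRI cuts after the first base of each site, so after positions 21, 55, 85.
Linear molecule, 3 cuts → 4 fragments:
  1–21 → 21 bp
  22–55 → 34 bp
  56–85 → 30 bp
  86–121 → 36 bp
Sorted largest to smallest: 36, 34, 30, 21 bp.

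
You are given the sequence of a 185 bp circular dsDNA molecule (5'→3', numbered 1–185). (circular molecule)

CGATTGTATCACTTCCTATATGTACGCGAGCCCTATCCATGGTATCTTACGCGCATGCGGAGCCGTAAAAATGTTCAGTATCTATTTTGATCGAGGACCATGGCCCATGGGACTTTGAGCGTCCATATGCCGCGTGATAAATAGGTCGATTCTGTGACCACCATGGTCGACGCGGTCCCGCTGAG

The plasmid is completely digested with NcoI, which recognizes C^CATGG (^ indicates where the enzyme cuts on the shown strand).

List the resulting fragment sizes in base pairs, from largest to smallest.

NcoI sites (CCATGG) start at positions 37, 98, 105, 161.
NcoI cuts after the first base of each site, so after positions 37, 98, 105, 161.
Circular molecule, 4 cuts → 4 fragments:
  38–98 → 61 bp
  99–105 → 7 bp
  106–161 → 56 bp
  162–185 then 1–37 → 24 + 37 = 61 bp
Sorted largest to smallest: 61, 61, 56, 7 bp.

61, 61, 56, 7 bp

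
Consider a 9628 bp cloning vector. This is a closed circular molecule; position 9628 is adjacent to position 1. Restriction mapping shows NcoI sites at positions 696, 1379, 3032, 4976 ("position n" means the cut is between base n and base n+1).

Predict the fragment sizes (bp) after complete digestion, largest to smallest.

Circular molecule, 4 cuts → 4 fragments:
  1379 − 696 = 683 bp
  3032 − 1379 = 1653 bp
  4976 − 3032 = 1944 bp
  wrap: 9628 − 4976 + 696 = 5348 bp
Sorted largest to smallest: 5348, 1944, 1653, 683 bp.

5348, 1944, 1653, 683 bp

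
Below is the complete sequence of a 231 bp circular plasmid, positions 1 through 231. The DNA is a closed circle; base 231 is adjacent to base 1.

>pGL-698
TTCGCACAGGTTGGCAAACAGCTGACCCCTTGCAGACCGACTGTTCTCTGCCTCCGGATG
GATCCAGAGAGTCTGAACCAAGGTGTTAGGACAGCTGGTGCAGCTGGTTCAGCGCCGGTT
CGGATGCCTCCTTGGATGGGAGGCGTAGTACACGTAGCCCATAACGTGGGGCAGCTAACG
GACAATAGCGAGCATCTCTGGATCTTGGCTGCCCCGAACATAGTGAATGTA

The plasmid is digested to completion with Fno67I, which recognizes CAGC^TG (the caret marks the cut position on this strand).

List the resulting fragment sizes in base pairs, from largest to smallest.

Fno67I sites (CAGCTG) start at positions 19, 92, 101.
Fno67I cuts after base 4 of each site, so after positions 22, 95, 104.
Circular molecule, 3 cuts → 3 fragments:
  23–95 → 73 bp
  96–104 → 9 bp
  105–231 then 1–22 → 127 + 22 = 149 bp
Sorted largest to smallest: 149, 73, 9 bp.

149, 73, 9 bp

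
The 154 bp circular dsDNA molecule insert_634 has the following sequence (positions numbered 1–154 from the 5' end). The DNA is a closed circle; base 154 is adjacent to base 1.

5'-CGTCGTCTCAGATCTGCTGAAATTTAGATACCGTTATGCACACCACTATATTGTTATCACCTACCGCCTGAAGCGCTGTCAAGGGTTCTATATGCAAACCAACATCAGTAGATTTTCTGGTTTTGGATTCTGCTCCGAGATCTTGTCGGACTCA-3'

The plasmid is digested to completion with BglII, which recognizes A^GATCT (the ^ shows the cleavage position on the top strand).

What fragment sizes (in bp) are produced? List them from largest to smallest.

BglII sites (AGATCT) start at positions 10, 138.
BglII cuts after the first base of each site, so after positions 10, 138.
Circular molecule, 2 cuts → 2 fragments:
  11–138 → 128 bp
  139–154 then 1–10 → 16 + 10 = 26 bp
Sorted largest to smallest: 128, 26 bp.

128, 26 bp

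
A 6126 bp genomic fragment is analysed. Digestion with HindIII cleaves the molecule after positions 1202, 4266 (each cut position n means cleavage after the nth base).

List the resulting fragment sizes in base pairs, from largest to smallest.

Linear molecule, 2 cuts → 3 fragments:
  1202 − 0 = 1202 bp
  4266 − 1202 = 3064 bp
  6126 − 4266 = 1860 bp
Sorted largest to smallest: 3064, 1860, 1202 bp.

3064, 1860, 1202 bp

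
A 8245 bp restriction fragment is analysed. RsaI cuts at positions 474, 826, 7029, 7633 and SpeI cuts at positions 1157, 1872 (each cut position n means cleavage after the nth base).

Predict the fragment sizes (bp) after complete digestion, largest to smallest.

5157, 715, 612, 604, 474, 352, 331 bp

Combined cut positions (sorted): 474, 826, 1157, 1872, 7029, 7633.
Linear molecule, 6 cuts → 7 fragments:
  474 − 0 = 474 bp
  826 − 474 = 352 bp
  1157 − 826 = 331 bp
  1872 − 1157 = 715 bp
  7029 − 1872 = 5157 bp
  7633 − 7029 = 604 bp
  8245 − 7633 = 612 bp
Sorted largest to smallest: 5157, 715, 612, 604, 474, 352, 331 bp.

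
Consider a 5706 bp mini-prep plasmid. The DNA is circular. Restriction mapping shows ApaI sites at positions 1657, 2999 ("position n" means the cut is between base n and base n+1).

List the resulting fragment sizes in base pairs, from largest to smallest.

Circular molecule, 2 cuts → 2 fragments:
  2999 − 1657 = 1342 bp
  wrap: 5706 − 2999 + 1657 = 4364 bp
Sorted largest to smallest: 4364, 1342 bp.

4364, 1342 bp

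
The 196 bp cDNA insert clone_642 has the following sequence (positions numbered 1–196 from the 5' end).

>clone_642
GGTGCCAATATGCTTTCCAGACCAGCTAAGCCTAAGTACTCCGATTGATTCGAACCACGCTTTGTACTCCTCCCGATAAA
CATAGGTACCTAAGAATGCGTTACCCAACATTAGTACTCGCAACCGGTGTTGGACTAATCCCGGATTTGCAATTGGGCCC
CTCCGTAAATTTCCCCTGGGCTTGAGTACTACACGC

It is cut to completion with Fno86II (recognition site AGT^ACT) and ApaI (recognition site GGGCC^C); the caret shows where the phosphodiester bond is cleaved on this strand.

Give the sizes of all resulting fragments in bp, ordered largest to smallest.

Fno86II sites (AGTACT) start at positions 35, 113, 185.
Fno86II cuts after base 3 of each site, so after positions 37, 115, 187.
The ApaI site (GGGCCC) starts at position 155.
ApaI cuts after base 5 of each site (before the last base), so after position 159.
Combined cut positions: 37, 115, 159, 187.
Linear molecule, 4 cuts → 5 fragments:
  1–37 → 37 bp
  38–115 → 78 bp
  116–159 → 44 bp
  160–187 → 28 bp
  188–196 → 9 bp
Sorted largest to smallest: 78, 44, 37, 28, 9 bp.

78, 44, 37, 28, 9 bp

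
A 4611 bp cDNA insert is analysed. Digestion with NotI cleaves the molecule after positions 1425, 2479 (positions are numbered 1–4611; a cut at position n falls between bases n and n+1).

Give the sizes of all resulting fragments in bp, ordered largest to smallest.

Linear molecule, 2 cuts → 3 fragments:
  1425 − 0 = 1425 bp
  2479 − 1425 = 1054 bp
  4611 − 2479 = 2132 bp
Sorted largest to smallest: 2132, 1425, 1054 bp.

2132, 1425, 1054 bp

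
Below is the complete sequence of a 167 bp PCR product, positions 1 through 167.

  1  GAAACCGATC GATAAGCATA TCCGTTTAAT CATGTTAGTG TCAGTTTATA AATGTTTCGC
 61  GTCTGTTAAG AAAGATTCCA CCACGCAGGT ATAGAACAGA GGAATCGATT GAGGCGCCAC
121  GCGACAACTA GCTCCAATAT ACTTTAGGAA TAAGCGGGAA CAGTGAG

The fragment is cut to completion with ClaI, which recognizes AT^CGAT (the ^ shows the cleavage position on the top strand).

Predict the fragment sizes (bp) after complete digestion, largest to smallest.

ClaI sites (ATCGAT) start at positions 8, 104.
ClaI cuts after base 2 of each site, so after positions 9, 105.
Linear molecule, 2 cuts → 3 fragments:
  1–9 → 9 bp
  10–105 → 96 bp
  106–167 → 62 bp
Sorted largest to smallest: 96, 62, 9 bp.

96, 62, 9 bp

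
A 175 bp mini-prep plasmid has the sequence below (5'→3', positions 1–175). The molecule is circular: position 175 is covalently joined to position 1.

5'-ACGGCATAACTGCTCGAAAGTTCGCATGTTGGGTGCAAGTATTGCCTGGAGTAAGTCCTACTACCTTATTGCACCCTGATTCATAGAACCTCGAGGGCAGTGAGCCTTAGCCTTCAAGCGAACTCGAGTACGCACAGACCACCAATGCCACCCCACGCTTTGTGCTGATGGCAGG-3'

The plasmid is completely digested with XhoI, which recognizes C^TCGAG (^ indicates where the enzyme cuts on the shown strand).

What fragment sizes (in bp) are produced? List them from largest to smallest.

XhoI sites (CTCGAG) start at positions 90, 123.
XhoI cuts after the first base of each site, so after positions 90, 123.
Circular molecule, 2 cuts → 2 fragments:
  91–123 → 33 bp
  124–175 then 1–90 → 52 + 90 = 142 bp
Sorted largest to smallest: 142, 33 bp.

142, 33 bp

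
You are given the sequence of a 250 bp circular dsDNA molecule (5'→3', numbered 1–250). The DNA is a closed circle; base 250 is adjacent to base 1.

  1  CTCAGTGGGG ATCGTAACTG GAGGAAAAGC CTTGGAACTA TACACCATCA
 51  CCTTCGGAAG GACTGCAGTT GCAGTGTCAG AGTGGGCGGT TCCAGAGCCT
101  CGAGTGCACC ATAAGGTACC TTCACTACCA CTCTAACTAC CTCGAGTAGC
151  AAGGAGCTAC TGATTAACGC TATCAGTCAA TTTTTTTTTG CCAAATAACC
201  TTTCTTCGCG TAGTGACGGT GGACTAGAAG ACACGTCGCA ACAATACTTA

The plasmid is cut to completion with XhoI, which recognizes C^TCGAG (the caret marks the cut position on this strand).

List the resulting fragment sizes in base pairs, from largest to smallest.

XhoI sites (CTCGAG) start at positions 99, 141.
XhoI cuts after the first base of each site, so after positions 99, 141.
Circular molecule, 2 cuts → 2 fragments:
  100–141 → 42 bp
  142–250 then 1–99 → 109 + 99 = 208 bp
Sorted largest to smallest: 208, 42 bp.

208, 42 bp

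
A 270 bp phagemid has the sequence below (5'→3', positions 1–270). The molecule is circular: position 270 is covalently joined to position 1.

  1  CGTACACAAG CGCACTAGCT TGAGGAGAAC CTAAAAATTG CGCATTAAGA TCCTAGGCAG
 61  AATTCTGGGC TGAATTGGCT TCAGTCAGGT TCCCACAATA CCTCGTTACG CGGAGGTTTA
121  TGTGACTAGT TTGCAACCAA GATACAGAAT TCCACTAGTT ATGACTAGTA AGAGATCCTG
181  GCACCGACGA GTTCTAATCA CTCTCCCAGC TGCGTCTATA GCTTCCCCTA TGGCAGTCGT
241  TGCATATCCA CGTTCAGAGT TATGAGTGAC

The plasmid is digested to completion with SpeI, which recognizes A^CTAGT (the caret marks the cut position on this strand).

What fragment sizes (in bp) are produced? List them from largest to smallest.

SpeI sites (ACTAGT) start at positions 125, 154, 164.
SpeI cuts after the first base of each site, so after positions 125, 154, 164.
Circular molecule, 3 cuts → 3 fragments:
  126–154 → 29 bp
  155–164 → 10 bp
  165–270 then 1–125 → 106 + 125 = 231 bp
Sorted largest to smallest: 231, 29, 10 bp.

231, 29, 10 bp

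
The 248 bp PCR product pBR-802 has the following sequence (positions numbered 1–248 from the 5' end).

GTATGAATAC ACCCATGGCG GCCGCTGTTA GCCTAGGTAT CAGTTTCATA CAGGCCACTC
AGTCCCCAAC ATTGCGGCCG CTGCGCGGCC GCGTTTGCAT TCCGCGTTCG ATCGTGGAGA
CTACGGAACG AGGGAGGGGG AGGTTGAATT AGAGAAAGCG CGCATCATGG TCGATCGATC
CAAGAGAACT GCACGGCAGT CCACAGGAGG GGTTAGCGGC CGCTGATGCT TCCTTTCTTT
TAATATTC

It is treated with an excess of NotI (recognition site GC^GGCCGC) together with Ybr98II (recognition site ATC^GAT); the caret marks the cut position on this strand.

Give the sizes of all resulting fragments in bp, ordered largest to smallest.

90, 56, 41, 31, 19, 11 bp

NotI sites (GCGGCCGC) start at positions 18, 74, 85, 216.
NotI cuts after base 2 of each site, so after positions 19, 75, 86, 217.
The Ybr98II site (ATCGAT) starts at position 174.
Ybr98II cuts after base 3 of each site, so after position 176.
Combined cut positions: 19, 75, 86, 176, 217.
Linear molecule, 5 cuts → 6 fragments:
  1–19 → 19 bp
  20–75 → 56 bp
  76–86 → 11 bp
  87–176 → 90 bp
  177–217 → 41 bp
  218–248 → 31 bp
Sorted largest to smallest: 90, 56, 41, 31, 19, 11 bp.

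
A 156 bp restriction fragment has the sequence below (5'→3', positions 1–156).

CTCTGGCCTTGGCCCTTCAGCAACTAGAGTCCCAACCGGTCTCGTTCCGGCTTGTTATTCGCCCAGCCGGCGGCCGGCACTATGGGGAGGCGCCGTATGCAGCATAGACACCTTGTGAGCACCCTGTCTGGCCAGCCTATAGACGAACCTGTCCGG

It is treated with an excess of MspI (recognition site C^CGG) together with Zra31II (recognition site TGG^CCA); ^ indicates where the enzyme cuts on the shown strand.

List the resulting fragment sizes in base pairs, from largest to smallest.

57, 36, 22, 20, 11, 7, 3 bp

MspI sites (CCGG) start at positions 36, 47, 67, 74, 153.
MspI cuts after the first base of each site, so after positions 36, 47, 67, 74, 153.
The Zra31II site (TGGCCA) starts at position 129.
Zra31II cuts after base 3 of each site, so after position 131.
Combined cut positions: 36, 47, 67, 74, 131, 153.
Linear molecule, 6 cuts → 7 fragments:
  1–36 → 36 bp
  37–47 → 11 bp
  48–67 → 20 bp
  68–74 → 7 bp
  75–131 → 57 bp
  132–153 → 22 bp
  154–156 → 3 bp
Sorted largest to smallest: 57, 36, 22, 20, 11, 7, 3 bp.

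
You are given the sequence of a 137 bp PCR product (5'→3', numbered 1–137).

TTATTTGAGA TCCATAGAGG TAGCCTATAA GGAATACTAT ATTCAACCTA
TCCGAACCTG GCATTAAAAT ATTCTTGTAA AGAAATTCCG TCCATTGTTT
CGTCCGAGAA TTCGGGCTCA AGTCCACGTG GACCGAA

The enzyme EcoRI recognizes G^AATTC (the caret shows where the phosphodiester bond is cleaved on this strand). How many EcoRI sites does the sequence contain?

1

GAATTC occurs starting at position 108.
EcoRI cuts at 1 site.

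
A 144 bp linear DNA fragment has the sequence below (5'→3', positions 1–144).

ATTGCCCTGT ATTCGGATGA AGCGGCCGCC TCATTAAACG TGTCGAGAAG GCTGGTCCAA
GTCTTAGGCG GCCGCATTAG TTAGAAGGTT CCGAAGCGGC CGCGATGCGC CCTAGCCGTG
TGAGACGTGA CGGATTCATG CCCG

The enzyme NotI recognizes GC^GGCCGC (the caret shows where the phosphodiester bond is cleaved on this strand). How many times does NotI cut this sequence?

GCGGCCGC occurs starting at positions 22, 68, 96.
NotI cuts at 3 sites.

3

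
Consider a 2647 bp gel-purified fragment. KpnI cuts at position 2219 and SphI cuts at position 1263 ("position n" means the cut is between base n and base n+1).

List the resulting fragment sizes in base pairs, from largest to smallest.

Combined cut positions (sorted): 1263, 2219.
Linear molecule, 2 cuts → 3 fragments:
  1263 − 0 = 1263 bp
  2219 − 1263 = 956 bp
  2647 − 2219 = 428 bp
Sorted largest to smallest: 1263, 956, 428 bp.

1263, 956, 428 bp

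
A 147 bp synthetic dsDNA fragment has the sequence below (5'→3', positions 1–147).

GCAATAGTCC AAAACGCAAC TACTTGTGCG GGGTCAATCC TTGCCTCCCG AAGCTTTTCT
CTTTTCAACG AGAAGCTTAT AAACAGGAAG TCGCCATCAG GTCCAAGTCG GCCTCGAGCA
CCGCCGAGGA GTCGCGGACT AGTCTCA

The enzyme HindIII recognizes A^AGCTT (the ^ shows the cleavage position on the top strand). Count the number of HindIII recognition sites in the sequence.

AAGCTT occurs starting at positions 51, 73.
HindIII cuts at 2 sites.

2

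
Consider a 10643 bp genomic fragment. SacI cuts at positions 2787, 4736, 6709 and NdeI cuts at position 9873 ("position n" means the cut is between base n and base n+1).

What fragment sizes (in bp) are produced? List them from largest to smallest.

Combined cut positions (sorted): 2787, 4736, 6709, 9873.
Linear molecule, 4 cuts → 5 fragments:
  2787 − 0 = 2787 bp
  4736 − 2787 = 1949 bp
  6709 − 4736 = 1973 bp
  9873 − 6709 = 3164 bp
  10643 − 9873 = 770 bp
Sorted largest to smallest: 3164, 2787, 1973, 1949, 770 bp.

3164, 2787, 1973, 1949, 770 bp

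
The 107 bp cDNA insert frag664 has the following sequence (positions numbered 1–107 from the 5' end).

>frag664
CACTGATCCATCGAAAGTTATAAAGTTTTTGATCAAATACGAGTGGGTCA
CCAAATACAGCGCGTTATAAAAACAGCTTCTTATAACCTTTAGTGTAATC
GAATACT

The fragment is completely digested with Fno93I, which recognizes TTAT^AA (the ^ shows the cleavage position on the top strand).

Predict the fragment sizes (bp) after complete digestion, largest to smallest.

47, 23, 21, 16 bp

Fno93I sites (TTATAA) start at positions 18, 65, 81.
Fno93I cuts after base 4 of each site, so after positions 21, 68, 84.
Linear molecule, 3 cuts → 4 fragments:
  1–21 → 21 bp
  22–68 → 47 bp
  69–84 → 16 bp
  85–107 → 23 bp
Sorted largest to smallest: 47, 23, 21, 16 bp.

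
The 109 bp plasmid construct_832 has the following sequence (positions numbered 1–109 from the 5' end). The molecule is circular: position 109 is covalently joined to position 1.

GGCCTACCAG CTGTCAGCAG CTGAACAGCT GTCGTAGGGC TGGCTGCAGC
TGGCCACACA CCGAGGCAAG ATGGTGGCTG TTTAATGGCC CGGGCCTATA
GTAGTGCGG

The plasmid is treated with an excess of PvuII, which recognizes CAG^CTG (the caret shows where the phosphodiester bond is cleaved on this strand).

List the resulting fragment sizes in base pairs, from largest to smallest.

PvuII sites (CAGCTG) start at positions 8, 18, 26, 47.
PvuII cuts after base 3 of each site, so after positions 10, 20, 28, 49.
Circular molecule, 4 cuts → 4 fragments:
  11–20 → 10 bp
  21–28 → 8 bp
  29–49 → 21 bp
  50–109 then 1–10 → 60 + 10 = 70 bp
Sorted largest to smallest: 70, 21, 10, 8 bp.

70, 21, 10, 8 bp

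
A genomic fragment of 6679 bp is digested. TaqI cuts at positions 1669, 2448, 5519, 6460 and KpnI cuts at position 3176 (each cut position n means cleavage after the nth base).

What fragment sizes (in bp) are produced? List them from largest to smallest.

2343, 1669, 941, 779, 728, 219 bp

Combined cut positions (sorted): 1669, 2448, 3176, 5519, 6460.
Linear molecule, 5 cuts → 6 fragments:
  1669 − 0 = 1669 bp
  2448 − 1669 = 779 bp
  3176 − 2448 = 728 bp
  5519 − 3176 = 2343 bp
  6460 − 5519 = 941 bp
  6679 − 6460 = 219 bp
Sorted largest to smallest: 2343, 1669, 941, 779, 728, 219 bp.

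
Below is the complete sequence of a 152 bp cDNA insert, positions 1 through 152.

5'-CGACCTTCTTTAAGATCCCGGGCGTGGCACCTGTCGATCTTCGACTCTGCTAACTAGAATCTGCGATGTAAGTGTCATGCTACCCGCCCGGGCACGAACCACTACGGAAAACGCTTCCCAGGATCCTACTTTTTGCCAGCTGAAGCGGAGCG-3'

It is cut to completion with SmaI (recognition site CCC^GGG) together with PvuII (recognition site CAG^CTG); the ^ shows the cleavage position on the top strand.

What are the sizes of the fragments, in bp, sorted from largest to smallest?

70, 50, 19, 13 bp

SmaI sites (CCCGGG) start at positions 17, 87.
SmaI cuts after base 3 of each site, so after positions 19, 89.
The PvuII site (CAGCTG) starts at position 137.
PvuII cuts after base 3 of each site, so after position 139.
Combined cut positions: 19, 89, 139.
Linear molecule, 3 cuts → 4 fragments:
  1–19 → 19 bp
  20–89 → 70 bp
  90–139 → 50 bp
  140–152 → 13 bp
Sorted largest to smallest: 70, 50, 19, 13 bp.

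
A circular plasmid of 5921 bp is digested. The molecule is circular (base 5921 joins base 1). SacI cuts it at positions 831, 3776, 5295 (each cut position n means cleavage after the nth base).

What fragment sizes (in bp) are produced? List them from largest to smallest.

2945, 1519, 1457 bp

Circular molecule, 3 cuts → 3 fragments:
  3776 − 831 = 2945 bp
  5295 − 3776 = 1519 bp
  wrap: 5921 − 5295 + 831 = 1457 bp
Sorted largest to smallest: 2945, 1519, 1457 bp.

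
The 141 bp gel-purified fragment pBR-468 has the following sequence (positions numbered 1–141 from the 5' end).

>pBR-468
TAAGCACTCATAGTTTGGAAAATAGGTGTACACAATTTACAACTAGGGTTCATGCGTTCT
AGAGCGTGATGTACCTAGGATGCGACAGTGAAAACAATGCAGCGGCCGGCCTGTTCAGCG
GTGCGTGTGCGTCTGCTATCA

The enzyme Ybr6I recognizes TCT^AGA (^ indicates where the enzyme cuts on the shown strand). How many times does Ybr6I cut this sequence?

TCTAGA occurs starting at position 58.
Ybr6I cuts at 1 site.

1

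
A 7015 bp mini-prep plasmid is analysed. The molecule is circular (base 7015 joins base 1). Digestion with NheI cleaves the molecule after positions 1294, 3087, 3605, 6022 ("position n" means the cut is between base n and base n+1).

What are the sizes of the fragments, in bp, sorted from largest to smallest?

Circular molecule, 4 cuts → 4 fragments:
  3087 − 1294 = 1793 bp
  3605 − 3087 = 518 bp
  6022 − 3605 = 2417 bp
  wrap: 7015 − 6022 + 1294 = 2287 bp
Sorted largest to smallest: 2417, 2287, 1793, 518 bp.

2417, 2287, 1793, 518 bp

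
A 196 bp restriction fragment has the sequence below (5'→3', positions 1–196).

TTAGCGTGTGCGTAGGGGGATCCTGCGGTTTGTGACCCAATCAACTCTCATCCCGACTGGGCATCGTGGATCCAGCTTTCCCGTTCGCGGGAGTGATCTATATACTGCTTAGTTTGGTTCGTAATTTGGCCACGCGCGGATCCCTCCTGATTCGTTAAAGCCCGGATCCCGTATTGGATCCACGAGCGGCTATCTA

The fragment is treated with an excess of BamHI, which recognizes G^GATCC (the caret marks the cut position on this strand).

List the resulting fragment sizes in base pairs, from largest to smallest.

70, 50, 26, 20, 18, 12 bp

BamHI sites (GGATCC) start at positions 18, 68, 138, 164, 176.
BamHI cuts after the first base of each site, so after positions 18, 68, 138, 164, 176.
Linear molecule, 5 cuts → 6 fragments:
  1–18 → 18 bp
  19–68 → 50 bp
  69–138 → 70 bp
  139–164 → 26 bp
  165–176 → 12 bp
  177–196 → 20 bp
Sorted largest to smallest: 70, 50, 26, 20, 18, 12 bp.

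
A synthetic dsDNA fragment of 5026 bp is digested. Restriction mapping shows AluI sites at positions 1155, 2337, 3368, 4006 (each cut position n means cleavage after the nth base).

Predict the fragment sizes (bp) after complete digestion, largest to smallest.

1182, 1155, 1031, 1020, 638 bp

Linear molecule, 4 cuts → 5 fragments:
  1155 − 0 = 1155 bp
  2337 − 1155 = 1182 bp
  3368 − 2337 = 1031 bp
  4006 − 3368 = 638 bp
  5026 − 4006 = 1020 bp
Sorted largest to smallest: 1182, 1155, 1031, 1020, 638 bp.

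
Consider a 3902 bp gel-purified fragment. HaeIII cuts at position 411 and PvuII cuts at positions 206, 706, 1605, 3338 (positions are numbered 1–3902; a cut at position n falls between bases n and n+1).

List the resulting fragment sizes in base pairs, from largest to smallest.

1733, 899, 564, 295, 206, 205 bp

Combined cut positions (sorted): 206, 411, 706, 1605, 3338.
Linear molecule, 5 cuts → 6 fragments:
  206 − 0 = 206 bp
  411 − 206 = 205 bp
  706 − 411 = 295 bp
  1605 − 706 = 899 bp
  3338 − 1605 = 1733 bp
  3902 − 3338 = 564 bp
Sorted largest to smallest: 1733, 899, 564, 295, 206, 205 bp.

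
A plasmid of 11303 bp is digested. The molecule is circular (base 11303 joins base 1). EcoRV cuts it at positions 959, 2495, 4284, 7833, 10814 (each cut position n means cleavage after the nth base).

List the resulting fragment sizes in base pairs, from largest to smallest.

3549, 2981, 1789, 1536, 1448 bp

Circular molecule, 5 cuts → 5 fragments:
  2495 − 959 = 1536 bp
  4284 − 2495 = 1789 bp
  7833 − 4284 = 3549 bp
  10814 − 7833 = 2981 bp
  wrap: 11303 − 10814 + 959 = 1448 bp
Sorted largest to smallest: 3549, 2981, 1789, 1536, 1448 bp.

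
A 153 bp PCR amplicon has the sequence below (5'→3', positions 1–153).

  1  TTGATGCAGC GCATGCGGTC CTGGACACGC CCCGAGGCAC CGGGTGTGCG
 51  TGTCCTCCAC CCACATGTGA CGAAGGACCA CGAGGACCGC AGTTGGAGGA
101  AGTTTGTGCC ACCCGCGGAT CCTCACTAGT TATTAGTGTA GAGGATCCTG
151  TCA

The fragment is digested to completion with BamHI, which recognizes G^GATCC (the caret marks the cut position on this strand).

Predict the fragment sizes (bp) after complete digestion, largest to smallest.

BamHI sites (GGATCC) start at positions 117, 143.
BamHI cuts after the first base of each site, so after positions 117, 143.
Linear molecule, 2 cuts → 3 fragments:
  1–117 → 117 bp
  118–143 → 26 bp
  144–153 → 10 bp
Sorted largest to smallest: 117, 26, 10 bp.

117, 26, 10 bp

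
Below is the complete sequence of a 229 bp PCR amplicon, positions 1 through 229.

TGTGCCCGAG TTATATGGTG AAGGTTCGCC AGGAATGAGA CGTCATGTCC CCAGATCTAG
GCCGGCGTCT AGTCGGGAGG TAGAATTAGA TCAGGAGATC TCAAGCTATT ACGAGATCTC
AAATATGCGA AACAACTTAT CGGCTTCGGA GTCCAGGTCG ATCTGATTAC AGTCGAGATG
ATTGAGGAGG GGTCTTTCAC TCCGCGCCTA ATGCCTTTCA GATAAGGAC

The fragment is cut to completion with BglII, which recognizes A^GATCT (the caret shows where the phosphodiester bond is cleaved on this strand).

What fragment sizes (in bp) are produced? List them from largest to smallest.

BglII sites (AGATCT) start at positions 53, 96, 114.
BglII cuts after the first base of each site, so after positions 53, 96, 114.
Linear molecule, 3 cuts → 4 fragments:
  1–53 → 53 bp
  54–96 → 43 bp
  97–114 → 18 bp
  115–229 → 115 bp
Sorted largest to smallest: 115, 53, 43, 18 bp.

115, 53, 43, 18 bp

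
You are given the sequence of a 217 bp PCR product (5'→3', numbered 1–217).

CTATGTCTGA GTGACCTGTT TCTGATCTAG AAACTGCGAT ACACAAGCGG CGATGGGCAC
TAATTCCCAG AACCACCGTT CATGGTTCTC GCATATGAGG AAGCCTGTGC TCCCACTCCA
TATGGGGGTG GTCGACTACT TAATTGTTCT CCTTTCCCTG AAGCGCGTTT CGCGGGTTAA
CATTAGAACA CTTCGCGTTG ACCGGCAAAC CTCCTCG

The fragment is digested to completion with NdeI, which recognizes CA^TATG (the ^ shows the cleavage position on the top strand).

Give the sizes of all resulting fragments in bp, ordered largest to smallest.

NdeI sites (CATATG) start at positions 92, 119.
NdeI cuts after base 2 of each site, so after positions 93, 120.
Linear molecule, 2 cuts → 3 fragments:
  1–93 → 93 bp
  94–120 → 27 bp
  121–217 → 97 bp
Sorted largest to smallest: 97, 93, 27 bp.

97, 93, 27 bp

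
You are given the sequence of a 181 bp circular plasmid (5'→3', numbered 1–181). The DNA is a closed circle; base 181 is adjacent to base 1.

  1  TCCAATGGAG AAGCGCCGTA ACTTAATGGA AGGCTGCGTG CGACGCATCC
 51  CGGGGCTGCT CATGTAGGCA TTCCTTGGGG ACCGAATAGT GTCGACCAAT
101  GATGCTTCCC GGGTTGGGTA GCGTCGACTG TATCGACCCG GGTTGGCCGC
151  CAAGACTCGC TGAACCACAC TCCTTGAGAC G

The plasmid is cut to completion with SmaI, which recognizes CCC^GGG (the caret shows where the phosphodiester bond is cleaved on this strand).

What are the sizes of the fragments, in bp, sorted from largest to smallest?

SmaI sites (CCCGGG) start at positions 49, 108, 137.
SmaI cuts after base 3 of each site, so after positions 51, 110, 139.
Circular molecule, 3 cuts → 3 fragments:
  52–110 → 59 bp
  111–139 → 29 bp
  140–181 then 1–51 → 42 + 51 = 93 bp
Sorted largest to smallest: 93, 59, 29 bp.

93, 59, 29 bp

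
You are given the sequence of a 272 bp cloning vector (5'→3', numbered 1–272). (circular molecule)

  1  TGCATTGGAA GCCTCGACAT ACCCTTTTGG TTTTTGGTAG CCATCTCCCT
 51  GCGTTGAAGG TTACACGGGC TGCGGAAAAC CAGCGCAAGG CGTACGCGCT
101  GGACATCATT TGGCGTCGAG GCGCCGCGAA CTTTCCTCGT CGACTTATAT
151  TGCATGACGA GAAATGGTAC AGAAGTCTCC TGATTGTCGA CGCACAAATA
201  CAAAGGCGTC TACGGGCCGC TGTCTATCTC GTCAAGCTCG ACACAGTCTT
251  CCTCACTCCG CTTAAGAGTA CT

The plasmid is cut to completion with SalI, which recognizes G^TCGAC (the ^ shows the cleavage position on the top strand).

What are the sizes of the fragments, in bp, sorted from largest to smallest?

SalI sites (GTCGAC) start at positions 139, 186.
SalI cuts after the first base of each site, so after positions 139, 186.
Circular molecule, 2 cuts → 2 fragments:
  140–186 → 47 bp
  187–272 then 1–139 → 86 + 139 = 225 bp
Sorted largest to smallest: 225, 47 bp.

225, 47 bp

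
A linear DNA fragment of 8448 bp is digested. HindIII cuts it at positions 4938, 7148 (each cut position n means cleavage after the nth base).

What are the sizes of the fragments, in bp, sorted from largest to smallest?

Linear molecule, 2 cuts → 3 fragments:
  4938 − 0 = 4938 bp
  7148 − 4938 = 2210 bp
  8448 − 7148 = 1300 bp
Sorted largest to smallest: 4938, 2210, 1300 bp.

4938, 2210, 1300 bp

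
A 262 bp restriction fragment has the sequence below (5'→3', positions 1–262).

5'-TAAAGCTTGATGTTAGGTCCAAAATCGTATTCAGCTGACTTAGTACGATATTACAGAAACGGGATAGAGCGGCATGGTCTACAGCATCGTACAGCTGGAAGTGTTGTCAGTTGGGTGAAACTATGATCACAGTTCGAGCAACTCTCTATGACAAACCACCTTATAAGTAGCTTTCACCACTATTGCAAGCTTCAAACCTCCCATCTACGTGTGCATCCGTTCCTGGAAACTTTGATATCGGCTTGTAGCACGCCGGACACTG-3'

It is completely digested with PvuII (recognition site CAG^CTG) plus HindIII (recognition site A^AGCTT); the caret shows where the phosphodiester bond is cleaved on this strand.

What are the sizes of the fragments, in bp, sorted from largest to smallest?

93, 75, 60, 31, 3 bp

PvuII sites (CAGCTG) start at positions 32, 92.
PvuII cuts after base 3 of each site, so after positions 34, 94.
HindIII sites (AAGCTT) start at positions 3, 187.
HindIII cuts after the first base of each site, so after positions 3, 187.
Combined cut positions: 3, 34, 94, 187.
Linear molecule, 4 cuts → 5 fragments:
  1–3 → 3 bp
  4–34 → 31 bp
  35–94 → 60 bp
  95–187 → 93 bp
  188–262 → 75 bp
Sorted largest to smallest: 93, 75, 60, 31, 3 bp.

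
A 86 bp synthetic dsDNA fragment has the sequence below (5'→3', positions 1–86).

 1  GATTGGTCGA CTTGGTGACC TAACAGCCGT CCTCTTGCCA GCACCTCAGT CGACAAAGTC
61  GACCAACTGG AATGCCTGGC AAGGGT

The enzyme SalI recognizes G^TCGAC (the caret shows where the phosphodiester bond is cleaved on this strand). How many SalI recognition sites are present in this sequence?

GTCGAC occurs starting at positions 6, 49, 58.
SalI cuts at 3 sites.

3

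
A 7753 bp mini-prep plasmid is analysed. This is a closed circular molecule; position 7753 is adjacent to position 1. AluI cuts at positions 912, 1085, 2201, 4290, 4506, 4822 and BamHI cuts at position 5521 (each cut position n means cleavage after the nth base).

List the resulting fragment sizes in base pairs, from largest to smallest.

3144, 2089, 1116, 699, 316, 216, 173 bp

Combined cut positions (sorted): 912, 1085, 2201, 4290, 4506, 4822, 5521.
Circular molecule, 7 cuts → 7 fragments:
  1085 − 912 = 173 bp
  2201 − 1085 = 1116 bp
  4290 − 2201 = 2089 bp
  4506 − 4290 = 216 bp
  4822 − 4506 = 316 bp
  5521 − 4822 = 699 bp
  wrap: 7753 − 5521 + 912 = 3144 bp
Sorted largest to smallest: 3144, 2089, 1116, 699, 316, 216, 173 bp.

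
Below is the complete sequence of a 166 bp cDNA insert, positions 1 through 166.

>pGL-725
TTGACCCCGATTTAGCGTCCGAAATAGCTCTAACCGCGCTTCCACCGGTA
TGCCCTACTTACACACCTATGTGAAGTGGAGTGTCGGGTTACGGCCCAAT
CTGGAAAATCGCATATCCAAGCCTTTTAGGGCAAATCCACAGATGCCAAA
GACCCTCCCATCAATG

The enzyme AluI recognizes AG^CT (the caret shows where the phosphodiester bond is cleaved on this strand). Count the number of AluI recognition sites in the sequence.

1

AGCT occurs starting at position 26.
AluI cuts at 1 site.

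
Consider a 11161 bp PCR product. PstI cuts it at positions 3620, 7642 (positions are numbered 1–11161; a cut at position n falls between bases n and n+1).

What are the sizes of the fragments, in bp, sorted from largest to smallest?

4022, 3620, 3519 bp

Linear molecule, 2 cuts → 3 fragments:
  3620 − 0 = 3620 bp
  7642 − 3620 = 4022 bp
  11161 − 7642 = 3519 bp
Sorted largest to smallest: 4022, 3620, 3519 bp.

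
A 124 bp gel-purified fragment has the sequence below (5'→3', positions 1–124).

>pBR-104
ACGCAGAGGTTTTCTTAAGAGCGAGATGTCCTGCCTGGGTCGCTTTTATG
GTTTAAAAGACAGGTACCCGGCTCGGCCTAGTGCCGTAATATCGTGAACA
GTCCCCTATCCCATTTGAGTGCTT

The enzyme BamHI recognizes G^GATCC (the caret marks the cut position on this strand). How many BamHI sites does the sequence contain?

0

No occurrence of GGATCC is present in the sequence.
BamHI does not cut: 0 sites.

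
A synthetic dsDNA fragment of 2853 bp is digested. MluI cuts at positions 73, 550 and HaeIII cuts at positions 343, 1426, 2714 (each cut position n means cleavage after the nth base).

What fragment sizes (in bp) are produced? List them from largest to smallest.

Combined cut positions (sorted): 73, 343, 550, 1426, 2714.
Linear molecule, 5 cuts → 6 fragments:
  73 − 0 = 73 bp
  343 − 73 = 270 bp
  550 − 343 = 207 bp
  1426 − 550 = 876 bp
  2714 − 1426 = 1288 bp
  2853 − 2714 = 139 bp
Sorted largest to smallest: 1288, 876, 270, 207, 139, 73 bp.

1288, 876, 270, 207, 139, 73 bp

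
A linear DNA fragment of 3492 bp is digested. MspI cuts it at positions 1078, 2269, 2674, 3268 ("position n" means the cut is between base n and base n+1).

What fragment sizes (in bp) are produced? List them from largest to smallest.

1191, 1078, 594, 405, 224 bp

Linear molecule, 4 cuts → 5 fragments:
  1078 − 0 = 1078 bp
  2269 − 1078 = 1191 bp
  2674 − 2269 = 405 bp
  3268 − 2674 = 594 bp
  3492 − 3268 = 224 bp
Sorted largest to smallest: 1191, 1078, 594, 405, 224 bp.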